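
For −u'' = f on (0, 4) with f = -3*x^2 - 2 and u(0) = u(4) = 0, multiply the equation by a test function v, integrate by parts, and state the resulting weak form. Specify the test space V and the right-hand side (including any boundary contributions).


V = H^1_0(0, 4) (so v(0) = v(4) = 0); weak form: ∫_0^4 u'v' dx = ∫_0^4 (-3*x^2 - 2) v dx for all v ∈ V.

Multiply both sides by a test function v and integrate from 0 to 4:
  ∫_0^4 −u''(x) v(x) dx = ∫_0^4 f(x) v(x) dx.
Integrate the LHS by parts once:
  ∫_0^4 −u'' v dx = −[u'(x) v(x)]_0^4 + ∫_0^4 u'(x) v'(x) dx.
Thus ∫_0^4 u'(x) v'(x) dx = ∫_0^4 f(x) v(x) dx + [u'(x) v(x)]_0^4.
Choose V so that boundary terms are either known or forced to vanish.
u is Dirichlet: u(0) = u(4) = 0. Let V = H^1_0(0, 4); then v(0) = v(4) = 0, and [u' v]_0^4 = 0.
Weak formulation: find u (satisfying any essential BC) such that ∫_0^4 u'(x) v'(x) dx = ∫_0^4 f v dx for all v ∈ V.
Substituting f(x) = -3*x^2 - 2, the right-hand side is ∫_0^4 (-3*x^2 - 2) v dx.


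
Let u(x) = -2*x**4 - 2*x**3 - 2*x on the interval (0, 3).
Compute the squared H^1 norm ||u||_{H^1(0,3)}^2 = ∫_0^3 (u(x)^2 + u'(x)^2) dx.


||u||_{H^1}^2 = 1828419/35

The H^1 norm (squared) on an interval (0, L) is
  ||u||_{H^1}^2 = ∫_0^L u(x)^2 dx + ∫_0^L u'(x)^2 dx.
Compute u'(x) = -8*x**3 - 6*x**2 - 2.
Then u(x)^2 = 4*x**8 + 8*x**7 + 4*x**6 + 8*x**5 + 8*x**4 + 4*x**2 and u'(x)^2 = 64*x**6 + 96*x**5 + 36*x**4 + 32*x**3 + 24*x**2 + 4.
Integrate each monomial from 0 to 3 using ∫_0^3 c·x^n dx = c·3^(n+1)/(n+1):
  ∫_0^3 u(x)^2 dx = ∫_0^3 (4*x^8 + 8*x^7 + 4*x^6 + 8*x^5 + 8*x^4 + 4*x^2) dx. Term by term:
    ∫_0^3 4*x^8 dx = 8748;  ∫_0^3 8*x^7 dx = 6561;  ∫_0^3 4*x^6 dx = 8748/7;
    ∫_0^3 8*x^5 dx = 972;  ∫_0^3 8*x^4 dx = 1944/5;  ∫_0^3 4*x^2 dx = 36.
  Sum: 8748 + 6561 + 8748/7 + 972 + 1944/5 + 36 = 628443/35.
  ∫_0^3 u'(x)^2 dx = ∫_0^3 (64*x^6 + 96*x^5 + 36*x^4 + 32*x^3 + 24*x^2 + 4) dx. Term by term:
    ∫_0^3 64*x^6 dx = 139968/7;  ∫_0^3 96*x^5 dx = 11664;  ∫_0^3 36*x^4 dx = 8748/5;
    ∫_0^3 32*x^3 dx = 648;  ∫_0^3 24*x^2 dx = 216;  ∫_0^3 4 dx = 12.
  Sum: 139968/7 + 11664 + 8748/5 + 648 + 216 + 12 = 1199976/35.
Adding: ||u||_{H^1}^2 = 628443/35 + 1199976/35 = 1828419/35.


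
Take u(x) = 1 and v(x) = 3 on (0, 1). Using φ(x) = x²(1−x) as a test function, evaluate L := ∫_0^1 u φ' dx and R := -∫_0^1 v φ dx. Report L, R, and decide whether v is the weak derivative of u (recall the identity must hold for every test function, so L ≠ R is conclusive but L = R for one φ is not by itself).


LHS = 0, RHS = -1/4. No, v is not the weak derivative of u.

u(x) = 1, classical derivative u'(x) = 0.
φ(x) = x²(1−x), so φ'(x) = x*(2 - 3*x).
Note φ(0) = φ(1) = 0, so the boundary term u·φ vanishes.
LHS = ∫_0^1 u(x) φ'(x) dx = ∫_0^1 (-3*x^2 + 2*x) dx. Term by term:
  ∫_0^1 -3*x^2 dx = -1;  ∫_0^1 2*x dx = 1.
Sum: -1 + 1 = 0.
So LHS = 0.
∫_0^1 v(x) φ(x) dx = ∫_0^1 (-3*x^3 + 3*x^2) dx. Term by term:
  ∫_0^1 -3*x^3 dx = -3/4;  ∫_0^1 3*x^2 dx = 1.
Sum: -3/4 + 1 = 1/4.
So RHS = -∫_0^1 v(x) φ(x) dx = -1/4.
LHS − RHS = 1/4 ≠ 0, so the identity fails.
(For a valid weak derivative the identity must hold for EVERY test function, in particular this one. The failure shows v is NOT the weak derivative of u.)
Correct weak derivative would be u'(x) = 0.


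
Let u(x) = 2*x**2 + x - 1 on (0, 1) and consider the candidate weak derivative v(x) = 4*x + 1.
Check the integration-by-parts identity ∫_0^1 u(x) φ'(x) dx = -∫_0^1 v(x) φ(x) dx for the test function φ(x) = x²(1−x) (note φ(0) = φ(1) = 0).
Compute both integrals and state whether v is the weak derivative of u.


LHS = -17/60, RHS = -17/60. Yes, v = u' weakly.

u(x) = 2*x**2 + x - 1, classical derivative u'(x) = 4*x + 1.
φ(x) = x²(1−x), so φ'(x) = x*(2 - 3*x).
Note φ(0) = φ(1) = 0, so the boundary term u·φ vanishes.
LHS = ∫_0^1 u(x) φ'(x) dx = ∫_0^1 (-6*x^4 + x^3 + 5*x^2 - 2*x) dx. Term by term:
  ∫_0^1 -6*x^4 dx = -6/5;  ∫_0^1 x^3 dx = 1/4;  ∫_0^1 5*x^2 dx = 5/3;
  ∫_0^1 -2*x dx = -1.
Sum: -6/5 + 1/4 + 5/3 − 1 = -17/60.
So LHS = -17/60.
∫_0^1 v(x) φ(x) dx = ∫_0^1 (-4*x^4 + 3*x^3 + x^2) dx. Term by term:
  ∫_0^1 -4*x^4 dx = -4/5;  ∫_0^1 3*x^3 dx = 3/4;  ∫_0^1 x^2 dx = 1/3.
Sum: -4/5 + 3/4 + 1/3 = 17/60.
So RHS = -∫_0^1 v(x) φ(x) dx = -17/60.
LHS = RHS, so the identity holds for this test φ.
Moreover u is smooth here and v(x) = u'(x) = 4*x + 1 pointwise, so the identity holds for every test function. Hence v is the weak derivative of u.


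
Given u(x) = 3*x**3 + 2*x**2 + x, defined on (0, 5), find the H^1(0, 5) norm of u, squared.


||u||_{H^1}^2 = 4242205/21

The H^1 norm (squared) on an interval (0, L) is
  ||u||_{H^1}^2 = ∫_0^L u(x)^2 dx + ∫_0^L u'(x)^2 dx.
Compute u'(x) = 9*x**2 + 4*x + 1.
Then u(x)^2 = 9*x**6 + 12*x**5 + 10*x**4 + 4*x**3 + x**2 and u'(x)^2 = 81*x**4 + 72*x**3 + 34*x**2 + 8*x + 1.
Integrate each monomial from 0 to 5 using ∫_0^5 c·x^n dx = c·5^(n+1)/(n+1):
  ∫_0^5 u(x)^2 dx = ∫_0^5 (9*x^6 + 12*x^5 + 10*x^4 + 4*x^3 + x^2) dx. Term by term:
    ∫_0^5 9*x^6 dx = 703125/7;  ∫_0^5 12*x^5 dx = 31250;  ∫_0^5 10*x^4 dx = 6250;
    ∫_0^5 4*x^3 dx = 625;  ∫_0^5 x^2 dx = 125/3.
  Sum: 703125/7 + 31250 + 6250 + 625 + 125/3 = 2910875/21.
  ∫_0^5 u'(x)^2 dx = ∫_0^5 (81*x^4 + 72*x^3 + 34*x^2 + 8*x + 1) dx. Term by term:
    ∫_0^5 81*x^4 dx = 50625;  ∫_0^5 72*x^3 dx = 11250;  ∫_0^5 34*x^2 dx = 4250/3;
    ∫_0^5 8*x dx = 100;  ∫_0^5 1 dx = 5.
  Sum: 50625 + 11250 + 4250/3 + 100 + 5 = 190190/3.
Adding: ||u||_{H^1}^2 = 2910875/21 + 190190/3 = 4242205/21.


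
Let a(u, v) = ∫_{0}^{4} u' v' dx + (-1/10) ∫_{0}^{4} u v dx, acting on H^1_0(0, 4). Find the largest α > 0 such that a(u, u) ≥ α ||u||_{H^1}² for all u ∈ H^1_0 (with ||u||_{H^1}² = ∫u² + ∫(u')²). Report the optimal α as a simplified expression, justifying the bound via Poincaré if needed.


α = (-8/5 + π^2)/(π^2 + 16)

Coercivity of a(·,·) on H^1_0(0, 4) means a(u, u) ≥ α ||u||_{H^1}² for every u ∈ H^1_0.
The interval has length L = 4, and Poincaré/coercivity depend only on L. Here a(u, u) = ∫(u')² + (-1/10)·∫u².
Here c = -1/10 < 0 with |c| < (π/L)² = π^2/16, so coercivity still holds. The condition a(u,u) ≥ α||u||_{H^1}² reads (1−α)∫(u')² ≥ (α−c)∫u². Any admissible α is ≤ 1 (rapidly oscillating u have ∫u²/∫(u')² → 0), and α = 1 would force 0 ≥ (1−c)∫u², impossible since c < 1; so 1−α > 0. By the sharp Poincaré inequality on H^1_0 of an interval of length L, ∫(u')² ≥ (π/L)²∫u² with equality for the first sine mode sin(π(x−x₀)/L) (x₀ the left endpoint), so the inequality holds for all u iff (1−α)(π/L)² ≥ α − c, i.e. α ≤ ((π/L)² + c)/((π/L)² + 1) = (1 + c(L/π)²)/(1 + (L/π)²). (Direct route, valid since c ≤ 0: Poincaré gives c∫u² ≥ c(L/π)²∫(u')², so a(u,u) ≥ (1 + c(L/π)²)∫(u')², while ||u||_{H^1}² ≤ (1 + (L/π)²)∫(u')²; dividing yields the same α.) With (π/L)² = π^2/16 and c = -1/10, the largest admissible constant is α = ((π/L)² + c)/((π/L)² + 1).
Simplifying, α = (-8/5 + π^2)/(π^2 + 16).


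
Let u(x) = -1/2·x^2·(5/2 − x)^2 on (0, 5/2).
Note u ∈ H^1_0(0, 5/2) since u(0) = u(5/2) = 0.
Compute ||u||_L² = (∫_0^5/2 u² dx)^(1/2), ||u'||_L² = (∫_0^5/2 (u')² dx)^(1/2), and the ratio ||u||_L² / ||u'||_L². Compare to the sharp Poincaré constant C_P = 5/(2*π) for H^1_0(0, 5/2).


||u||_L² / ||u'||_L² = 5*sqrt(3)/12 < C_P = 5/(2*π).

u(x) = -1/2·x^2·(5/2 − x)^2, so u'(x) = x*(-8*x^2 + 30*x - 25)/4.
u(x) = -1/2·x^2·(5/2 − x)^2 vanishes at x = 0 and x = 5/2, so u ∈ H^1_0(0, 5/2). Differentiate via the product rule and integrate the resulting polynomials term by term.
  ∫_0^5/2 u² dx = ∫_0^5/2 (x^8/4 - 5*x^7/2 + 75*x^6/8 - 125*x^5/8 + 625*x^4/64) dx. Term by term:
    ∫_0^5/2 x^8/4 dx = 1953125/18432;  ∫_0^5/2 -5*x^7/2 dx = -1953125/4096;  ∫_0^5/2 75*x^6/8 dx = 5859375/7168;
    ∫_0^5/2 -125*x^5/8 dx = -1953125/3072;  ∫_0^5/2 625*x^4/64 dx = 390625/2048.
  Sum: 1953125/18432 − 1953125/4096 + 5859375/7168 − 1953125/3072 + 390625/2048 = 390625/258048.
  ∫_0^5/2 (u')² dx = ∫_0^5/2 (4*x^6 - 30*x^5 + 325*x^4/4 - 375*x^3/4 + 625*x^2/16) dx. Term by term:
    ∫_0^5/2 4*x^6 dx = 78125/224;  ∫_0^5/2 -30*x^5 dx = -78125/64;  ∫_0^5/2 325*x^4/4 dx = 203125/128;
    ∫_0^5/2 -375*x^3/4 dx = -234375/256;  ∫_0^5/2 625*x^2/16 dx = 78125/384.
  Sum: 78125/224 − 78125/64 + 203125/128 − 234375/256 + 78125/384 = 15625/5376.
∫_0^5/2 u² dx = 390625/258048, so ||u||_L² = 625*sqrt(7)/1344.
∫_0^5/2 (u')² dx = 15625/5376, so ||u'||_L² = 125*sqrt(21)/336.
Ratio ||u||_L² / ||u'||_L² = 5*sqrt(3)/12.
Sharp Poincaré constant on H^1_0(0, 5/2) is C_P = L/π = 5/(2*π), achieved by sin(2*π/5·x).
A polynomial bump cannot attain the sharp Poincaré constant (only the first sine eigenfunction does), so the ratio is strictly less than C_P, consistent with ||u||_L² ≤ C_P ||u'||_L².


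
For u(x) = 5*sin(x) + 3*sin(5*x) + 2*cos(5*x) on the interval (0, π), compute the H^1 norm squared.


||u||_{H^1(0,π)}^2 = 194*π

u'(x) = -10*sin(5*x) + 5*cos(x) + 15*cos(5*x).
Expand u² and (u')² and integrate term by term on (0, π), using: for integers n ≥ 1, ∫_0^π sin²(nx) dx = ∫_0^π cos²(nx) dx = π/2; for n ≠ n', ∫_0^π sin(nx)sin(n'x) dx = ∫_0^π cos(nx)cos(n'x) dx = 0; and by product-to-sum, ∫_0^π sin(nx)cos(n'x) dx = ½∫_0^π [sin((n+n')x) + sin((n−n')x)] dx, which is 0 when n+n' is even and 2n/(n²−n'²) when n+n' is odd (it need not vanish on (0, π)).
  u² squared terms: (2)²·∫cos(5x)² dx = 4·π/2 = 2*π;  (3)²·∫sin(5x)² dx = 9·π/2 = 9*π/2;  (5)²·∫sin(x)² dx = 25·π/2 = 25*π/2.
  u² cross terms: 2·(2)·(3)·∫cos(5x)·sin(5x) dx = 12·(0) = 0;  2·(2)·(5)·∫cos(5x)·sin(x) dx = 20·(0) = 0;  2·(3)·(5)·∫sin(5x)·sin(x) dx = 30·(0) = 0.
  So ∫_0^π u² dx = 2*π + 9*π/2 + 25*π/2 + 0 + 0 + 0 = 19*π.
  (u')² squared terms: (-10)²·∫sin(5x)² dx = 100·π/2 = 50*π;  (5)²·∫cos(x)² dx = 25·π/2 = 25*π/2;  (15)²·∫cos(5x)² dx = 225·π/2 = 225*π/2.
  (u')² cross terms: 2·(-10)·(5)·∫sin(5x)·cos(x) dx = -100·(0) = 0;  2·(-10)·(15)·∫sin(5x)·cos(5x) dx = -300·(0) = 0;  2·(5)·(15)·∫cos(x)·cos(5x) dx = 150·(0) = 0.
  So ∫_0^π (u')² dx = 50*π + 25*π/2 + 225*π/2 + 0 + 0 + 0 = 175*π.
||u||_{H^1}^2 = (19*π) + (175*π) = 194*π.


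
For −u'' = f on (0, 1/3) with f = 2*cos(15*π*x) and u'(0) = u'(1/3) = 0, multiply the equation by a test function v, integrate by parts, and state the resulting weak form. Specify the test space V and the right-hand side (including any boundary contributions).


V = H^1(0, 1/3) (no boundary constraint on v; u is determined up to an additive constant); weak form: ∫_0^1/3 u'v' dx = ∫_0^1/3 (2*cos(15*π*x)) v dx for all v ∈ V.

Multiply both sides by a test function v and integrate from 0 to 1/3:
  ∫_0^1/3 −u''(x) v(x) dx = ∫_0^1/3 f(x) v(x) dx.
Integrate the LHS by parts once:
  ∫_0^1/3 −u'' v dx = −[u'(x) v(x)]_0^1/3 + ∫_0^1/3 u'(x) v'(x) dx.
Thus ∫_0^1/3 u'(x) v'(x) dx = ∫_0^1/3 f(x) v(x) dx + [u'(x) v(x)]_0^1/3.
Choose V so that boundary terms are either known or forced to vanish.
u has homogeneous Neumann: u'(0) = u'(1/3) = 0. So [u' v]_0^1/3 = 0·v(1/3) − 0·v(0) = 0 for any v; take V = H^1(0, 1/3).
Weak formulation: find u (satisfying any essential BC) such that ∫_0^1/3 u'(x) v'(x) dx = ∫_0^1/3 f v dx for all v ∈ V (homogeneous Neumann, so boundary terms vanish).
Substituting f(x) = 2*cos(15*π*x), the right-hand side is ∫_0^1/3 (2*cos(15*π*x)) v dx.
Compatibility check (pure Neumann): taking v ≡ 1 ∈ V gives 0 = ∫_0^1/3 f dx + (0) − (0), i.e. ∫_0^1/3 f dx must equal u'(0) − u'(1/3) = 0. Indeed ∫_0^1/3 (2*cos(15*π*x)) dx = 0, so the data are compatible. The solution is then unique only up to an additive constant (fix it e.g. by requiring ∫_0^1/3 u dx = 0).


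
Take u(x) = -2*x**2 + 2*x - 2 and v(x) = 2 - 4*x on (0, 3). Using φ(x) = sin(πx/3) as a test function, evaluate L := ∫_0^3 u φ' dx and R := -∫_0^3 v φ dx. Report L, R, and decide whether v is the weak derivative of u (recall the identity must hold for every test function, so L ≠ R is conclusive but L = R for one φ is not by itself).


LHS = 24/π, RHS = 24/π. Yes, v = u' weakly.

u(x) = -2*x**2 + 2*x - 2, classical derivative u'(x) = 2 - 4*x.
φ(x) = sin(πx/3), so φ'(x) = π*cos(π*x/3)/3.
Note φ(0) = φ(3) = 0, so the boundary term u·φ vanishes.
LHS = ∫_0^3 u(x) φ'(x) dx = ∫_0^3 (-2*π*x^2*cos(π*x/3)/3 + 2*π*x*cos(π*x/3)/3 - 2*π*cos(π*x/3)/3) dx. Term by term:
  ∫_0^3 -2*π*cos(π*x/3)/3 dx = 0;  ∫_0^3 -2*π*x^2*cos(π*x/3)/3 dx = 36/π;  ∫_0^3 2*π*x*cos(π*x/3)/3 dx = -12/π.
Sum: 0 + 36/π − 12/π = 24/π.
So LHS = 24/π.
∫_0^3 v(x) φ(x) dx = ∫_0^3 (-4*x*sin(π*x/3) + 2*sin(π*x/3)) dx. Term by term:
  ∫_0^3 2*sin(π*x/3) dx = 12/π;  ∫_0^3 -4*x*sin(π*x/3) dx = -36/π.
Sum: 12/π − 36/π = -24/π.
So RHS = -∫_0^3 v(x) φ(x) dx = 24/π.
LHS = RHS, so the identity holds for this test φ.
Moreover u is smooth here and v(x) = u'(x) = 2 - 4*x pointwise, so the identity holds for every test function. Hence v is the weak derivative of u.


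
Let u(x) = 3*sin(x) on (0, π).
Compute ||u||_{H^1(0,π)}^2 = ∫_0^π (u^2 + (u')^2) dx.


||u||_{H^1(0,π)}^2 = 9*π

u'(x) = 3*cos(x).
Expand u² and (u')² and integrate term by term on (0, π), using: for integers n ≥ 1, ∫_0^π sin²(nx) dx = ∫_0^π cos²(nx) dx = π/2; for n ≠ n', ∫_0^π sin(nx)sin(n'x) dx = ∫_0^π cos(nx)cos(n'x) dx = 0; and by product-to-sum, ∫_0^π sin(nx)cos(n'x) dx = ½∫_0^π [sin((n+n')x) + sin((n−n')x)] dx, which is 0 when n+n' is even and 2n/(n²−n'²) when n+n' is odd (it need not vanish on (0, π)).
  u² squared terms: (3)²·∫sin(x)² dx = 9·π/2 = 9*π/2.
  So ∫_0^π u² dx = 9*π/2.
  (u')² squared terms: (3)²·∫cos(x)² dx = 9·π/2 = 9*π/2.
  So ∫_0^π (u')² dx = 9*π/2.
||u||_{H^1}^2 = (9*π/2) + (9*π/2) = 9*π.


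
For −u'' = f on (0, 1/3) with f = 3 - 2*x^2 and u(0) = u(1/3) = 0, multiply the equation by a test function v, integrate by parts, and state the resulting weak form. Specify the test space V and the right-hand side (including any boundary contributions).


V = H^1_0(0, 1/3) (so v(0) = v(1/3) = 0); weak form: ∫_0^1/3 u'v' dx = ∫_0^1/3 (3 - 2*x^2) v dx for all v ∈ V.

Multiply both sides by a test function v and integrate from 0 to 1/3:
  ∫_0^1/3 −u''(x) v(x) dx = ∫_0^1/3 f(x) v(x) dx.
Integrate the LHS by parts once:
  ∫_0^1/3 −u'' v dx = −[u'(x) v(x)]_0^1/3 + ∫_0^1/3 u'(x) v'(x) dx.
Thus ∫_0^1/3 u'(x) v'(x) dx = ∫_0^1/3 f(x) v(x) dx + [u'(x) v(x)]_0^1/3.
Choose V so that boundary terms are either known or forced to vanish.
u is Dirichlet: u(0) = u(1/3) = 0. Let V = H^1_0(0, 1/3); then v(0) = v(1/3) = 0, and [u' v]_0^1/3 = 0.
Weak formulation: find u (satisfying any essential BC) such that ∫_0^1/3 u'(x) v'(x) dx = ∫_0^1/3 f v dx for all v ∈ V.
Substituting f(x) = 3 - 2*x^2, the right-hand side is ∫_0^1/3 (3 - 2*x^2) v dx.


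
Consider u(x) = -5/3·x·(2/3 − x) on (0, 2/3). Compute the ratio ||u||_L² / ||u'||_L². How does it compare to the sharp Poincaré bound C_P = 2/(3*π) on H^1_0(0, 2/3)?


||u||_L² / ||u'||_L² = sqrt(10)/15 < C_P = 2/(3*π).

u(x) = -5/3·x·(2/3 − x), so u'(x) = 10*x/3 - 10/9.
u(x) = -5/3·x·(2/3 − x) vanishes at x = 0 and x = 2/3, so u ∈ H^1_0(0, 2/3). Differentiate via the product rule and integrate the resulting polynomials term by term.
  ∫_0^2/3 u² dx = ∫_0^2/3 (25*x^4/9 - 100*x^3/27 + 100*x^2/81) dx. Term by term:
    ∫_0^2/3 25*x^4/9 dx = 160/2187;  ∫_0^2/3 -100*x^3/27 dx = -400/2187;  ∫_0^2/3 100*x^2/81 dx = 800/6561.
  Sum: 160/2187 − 400/2187 + 800/6561 = 80/6561.
  ∫_0^2/3 (u')² dx = ∫_0^2/3 (100*x^2/9 - 200*x/27 + 100/81) dx. Term by term:
    ∫_0^2/3 100*x^2/9 dx = 800/729;  ∫_0^2/3 -200*x/27 dx = -400/243;  ∫_0^2/3 100/81 dx = 200/243.
  Sum: 800/729 − 400/243 + 200/243 = 200/729.
∫_0^2/3 u² dx = 80/6561, so ||u||_L² = 4*sqrt(5)/81.
∫_0^2/3 (u')² dx = 200/729, so ||u'||_L² = 10*sqrt(2)/27.
Ratio ||u||_L² / ||u'||_L² = sqrt(10)/15.
Sharp Poincaré constant on H^1_0(0, 2/3) is C_P = L/π = 2/(3*π), achieved by sin(3*π/2·x).
A polynomial bump cannot attain the sharp Poincaré constant (only the first sine eigenfunction does), so the ratio is strictly less than C_P, consistent with ||u||_L² ≤ C_P ||u'||_L².


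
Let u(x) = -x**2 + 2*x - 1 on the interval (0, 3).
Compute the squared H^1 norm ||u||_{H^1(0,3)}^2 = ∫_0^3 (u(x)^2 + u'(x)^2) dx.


||u||_{H^1}^2 = 93/5

The H^1 norm (squared) on an interval (0, L) is
  ||u||_{H^1}^2 = ∫_0^L u(x)^2 dx + ∫_0^L u'(x)^2 dx.
Compute u'(x) = 2 - 2*x.
Then u(x)^2 = x**4 - 4*x**3 + 6*x**2 - 4*x + 1 and u'(x)^2 = 4*x**2 - 8*x + 4.
Integrate each monomial from 0 to 3 using ∫_0^3 c·x^n dx = c·3^(n+1)/(n+1):
  ∫_0^3 u(x)^2 dx = ∫_0^3 (x^4 - 4*x^3 + 6*x^2 - 4*x + 1) dx. Term by term:
    ∫_0^3 x^4 dx = 243/5;  ∫_0^3 -4*x^3 dx = -81;  ∫_0^3 6*x^2 dx = 54;
    ∫_0^3 -4*x dx = -18;  ∫_0^3 1 dx = 3.
  Sum: 243/5 − 81 + 54 − 18 + 3 = 33/5.
  ∫_0^3 u'(x)^2 dx = ∫_0^3 (4*x^2 - 8*x + 4) dx. Term by term:
    ∫_0^3 4*x^2 dx = 36;  ∫_0^3 -8*x dx = -36;  ∫_0^3 4 dx = 12.
  Sum: 36 − 36 + 12 = 12.
Adding: ||u||_{H^1}^2 = 33/5 + 12 = 93/5.


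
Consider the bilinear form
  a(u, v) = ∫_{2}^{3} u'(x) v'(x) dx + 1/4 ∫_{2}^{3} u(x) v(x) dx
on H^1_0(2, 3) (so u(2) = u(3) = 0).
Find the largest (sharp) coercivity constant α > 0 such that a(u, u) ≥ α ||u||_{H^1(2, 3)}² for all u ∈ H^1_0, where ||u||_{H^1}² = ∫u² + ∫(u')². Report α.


α = (1/4 + π^2)/(1 + π^2)

Coercivity of a(·,·) on H^1_0(2, 3) means a(u, u) ≥ α ||u||_{H^1}² for every u ∈ H^1_0.
The interval has length L = 1, and Poincaré/coercivity depend only on L. Here a(u, u) = ∫(u')² + (1/4)·∫u².
Here 0 < c = 1/4 < 1. The condition a(u,u) ≥ α||u||_{H^1}² reads (1−α)∫(u')² ≥ (α−c)∫u². Any admissible α is ≤ 1 (rapidly oscillating u have ∫u²/∫(u')² → 0), and α = 1 would force 0 ≥ (1−c)∫u², impossible since c < 1; so 1−α > 0. By the sharp Poincaré inequality on H^1_0 of an interval of length L, ∫(u')² ≥ (π/L)²∫u² with equality for the first sine mode sin(π(x−x₀)/L) (x₀ the left endpoint), so the inequality holds for all u iff (1−α)(π/L)² ≥ α − c, i.e. α ≤ ((π/L)² + c)/((π/L)² + 1) = (1 + c(L/π)²)/(1 + (L/π)²). With (π/L)² = π^2 and c = 1/4, the largest admissible constant is α = ((π/L)² + c)/((π/L)² + 1).
Simplifying, α = (1/4 + π^2)/(1 + π^2).


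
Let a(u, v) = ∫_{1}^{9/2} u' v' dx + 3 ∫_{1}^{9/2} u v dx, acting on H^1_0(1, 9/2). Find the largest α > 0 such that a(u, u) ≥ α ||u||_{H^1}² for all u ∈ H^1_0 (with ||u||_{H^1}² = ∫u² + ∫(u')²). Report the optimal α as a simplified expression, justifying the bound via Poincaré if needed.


α = 1

Coercivity of a(·,·) on H^1_0(1, 9/2) means a(u, u) ≥ α ||u||_{H^1}² for every u ∈ H^1_0.
The interval has length L = 7/2, and Poincaré/coercivity depend only on L. Here a(u, u) = ∫(u')² + (3)·∫u².
Here c = 3 ≥ 1, so a(u,u) = ∫(u')² + c∫u² ≥ ∫(u')² + ∫u² = ||u||_{H^1}², i.e. α = 1 works. No larger α is possible: a(u,u) ≥ α||u||_{H^1}² means (1−α)∫(u')² ≥ (α−c)∫u², and for the modes u_n = sin(nπ(x−x₀)/L) (x₀ the left endpoint) one has ∫u_n²/∫(u_n')² = (L/(nπ))² → 0, so a(u_n,u_n)/||u_n||_{H^1}² → 1. Hence the optimal constant is α = 1.
Therefore α = 1.


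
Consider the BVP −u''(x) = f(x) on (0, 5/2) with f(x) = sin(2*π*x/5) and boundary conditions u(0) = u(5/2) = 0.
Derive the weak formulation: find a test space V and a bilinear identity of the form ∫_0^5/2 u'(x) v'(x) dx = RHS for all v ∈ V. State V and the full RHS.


V = H^1_0(0, 5/2) (so v(0) = v(5/2) = 0); weak form: ∫_0^5/2 u'v' dx = ∫_0^5/2 (sin(2*π*x/5)) v dx for all v ∈ V.

Multiply both sides by a test function v and integrate from 0 to 5/2:
  ∫_0^5/2 −u''(x) v(x) dx = ∫_0^5/2 f(x) v(x) dx.
Integrate the LHS by parts once:
  ∫_0^5/2 −u'' v dx = −[u'(x) v(x)]_0^5/2 + ∫_0^5/2 u'(x) v'(x) dx.
Thus ∫_0^5/2 u'(x) v'(x) dx = ∫_0^5/2 f(x) v(x) dx + [u'(x) v(x)]_0^5/2.
Choose V so that boundary terms are either known or forced to vanish.
u is Dirichlet: u(0) = u(5/2) = 0. Let V = H^1_0(0, 5/2); then v(0) = v(5/2) = 0, and [u' v]_0^5/2 = 0.
Weak formulation: find u (satisfying any essential BC) such that ∫_0^5/2 u'(x) v'(x) dx = ∫_0^5/2 f v dx for all v ∈ V.
Substituting f(x) = sin(2*π*x/5), the right-hand side is ∫_0^5/2 (sin(2*π*x/5)) v dx.


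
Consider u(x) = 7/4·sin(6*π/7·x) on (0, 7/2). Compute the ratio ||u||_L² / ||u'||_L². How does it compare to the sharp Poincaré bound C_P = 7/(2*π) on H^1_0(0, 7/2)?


||u||_L² / ||u'||_L² = 7/(6*π) < C_P = 7/(2*π).

u(x) = 7/4·sin(6*π/7·x), so u'(x) = 3*π*cos(6*π*x/7)/2.
Writing u(x) = A·sin(kπx/L) with A = 7/4 and k = 3, use ∫_0^L sin²(kπx/L) dx = L/2 and ∫_0^L cos²(kπx/L) dx = L/2.
u² = 49/16·sin²(6*π/7·x) and (u')² = 9*π^2/4·cos²(6*π/7·x), and each of sin², cos² integrates to L/2 = 7/4 over (0, 7/2).
∫_0^7/2 u² dx = 343/64, so ||u||_L² = 7*sqrt(7)/8.
∫_0^7/2 (u')² dx = 63*π^2/16, so ||u'||_L² = 3*sqrt(7)*π/4.
Ratio ||u||_L² / ||u'||_L² = 7/(6*π).
Sharp Poincaré constant on H^1_0(0, 7/2) is C_P = L/π = 7/(2*π), achieved by sin(2*π/7·x).
This is the k = 3 harmonic; the ratio L/(kπ) is strictly less than C_P = L/π, consistent with the sharp inequality ||u||_L² ≤ C_P ||u'||_L².


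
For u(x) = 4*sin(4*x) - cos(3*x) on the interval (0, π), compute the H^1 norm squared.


||u||_{H^1(0,π)}^2 = -640/7 + 141*π

u'(x) = 3*sin(3*x) + 16*cos(4*x).
Expand u² and (u')² and integrate term by term on (0, π), using: for integers n ≥ 1, ∫_0^π sin²(nx) dx = ∫_0^π cos²(nx) dx = π/2; for n ≠ n', ∫_0^π sin(nx)sin(n'x) dx = ∫_0^π cos(nx)cos(n'x) dx = 0; and by product-to-sum, ∫_0^π sin(nx)cos(n'x) dx = ½∫_0^π [sin((n+n')x) + sin((n−n')x)] dx, which is 0 when n+n' is even and 2n/(n²−n'²) when n+n' is odd (it need not vanish on (0, π)).
  u² squared terms: (-1)²·∫cos(3x)² dx = 1·π/2 = π/2;  (4)²·∫sin(4x)² dx = 16·π/2 = 8*π.
  u² cross terms: 2·(-1)·(4)·∫cos(3x)·sin(4x) dx = -8·(8/7) = -64/7.
  So ∫_0^π u² dx = π/2 + 8*π − 64/7 = -64/7 + 17*π/2.
  (u')² squared terms: (3)²·∫sin(3x)² dx = 9·π/2 = 9*π/2;  (16)²·∫cos(4x)² dx = 256·π/2 = 128*π.
  (u')² cross terms: 2·(3)·(16)·∫sin(3x)·cos(4x) dx = 96·(-6/7) = -576/7.
  So ∫_0^π (u')² dx = 9*π/2 + 128*π − 576/7 = -576/7 + 265*π/2.
||u||_{H^1}^2 = (-64/7 + 17*π/2) + (-576/7 + 265*π/2) = -640/7 + 141*π.


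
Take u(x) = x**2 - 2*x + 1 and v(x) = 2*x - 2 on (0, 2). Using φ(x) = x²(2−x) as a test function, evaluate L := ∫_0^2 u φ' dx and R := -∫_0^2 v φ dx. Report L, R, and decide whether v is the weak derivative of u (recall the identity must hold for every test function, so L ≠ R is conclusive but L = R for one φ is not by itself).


LHS = -8/15, RHS = -8/15. Yes, v = u' weakly.

u(x) = x**2 - 2*x + 1, classical derivative u'(x) = 2*x - 2.
φ(x) = x²(2−x), so φ'(x) = x*(4 - 3*x).
Note φ(0) = φ(2) = 0, so the boundary term u·φ vanishes.
LHS = ∫_0^2 u(x) φ'(x) dx = ∫_0^2 (-3*x^4 + 10*x^3 - 11*x^2 + 4*x) dx. Term by term:
  ∫_0^2 -3*x^4 dx = -96/5;  ∫_0^2 10*x^3 dx = 40;  ∫_0^2 -11*x^2 dx = -88/3;
  ∫_0^2 4*x dx = 8.
Sum: -96/5 + 40 − 88/3 + 8 = -8/15.
So LHS = -8/15.
∫_0^2 v(x) φ(x) dx = ∫_0^2 (-2*x^4 + 6*x^3 - 4*x^2) dx. Term by term:
  ∫_0^2 -2*x^4 dx = -64/5;  ∫_0^2 6*x^3 dx = 24;  ∫_0^2 -4*x^2 dx = -32/3.
Sum: -64/5 + 24 − 32/3 = 8/15.
So RHS = -∫_0^2 v(x) φ(x) dx = -8/15.
LHS = RHS, so the identity holds for this test φ.
Moreover u is smooth here and v(x) = u'(x) = 2*x - 2 pointwise, so the identity holds for every test function. Hence v is the weak derivative of u.


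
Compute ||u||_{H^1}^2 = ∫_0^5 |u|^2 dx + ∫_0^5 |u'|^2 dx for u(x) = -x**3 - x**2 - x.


||u||_{H^1}^2 = 1115935/42

The H^1 norm (squared) on an interval (0, L) is
  ||u||_{H^1}^2 = ∫_0^L u(x)^2 dx + ∫_0^L u'(x)^2 dx.
Compute u'(x) = -3*x**2 - 2*x - 1.
Then u(x)^2 = x**6 + 2*x**5 + 3*x**4 + 2*x**3 + x**2 and u'(x)^2 = 9*x**4 + 12*x**3 + 10*x**2 + 4*x + 1.
Integrate each monomial from 0 to 5 using ∫_0^5 c·x^n dx = c·5^(n+1)/(n+1):
  ∫_0^5 u(x)^2 dx = ∫_0^5 (x^6 + 2*x^5 + 3*x^4 + 2*x^3 + x^2) dx. Term by term:
    ∫_0^5 x^6 dx = 78125/7;  ∫_0^5 2*x^5 dx = 15625/3;  ∫_0^5 3*x^4 dx = 1875;
    ∫_0^5 2*x^3 dx = 625/2;  ∫_0^5 x^2 dx = 125/3.
  Sum: 78125/7 + 15625/3 + 1875 + 625/2 + 125/3 = 260375/14.
  ∫_0^5 u'(x)^2 dx = ∫_0^5 (9*x^4 + 12*x^3 + 10*x^2 + 4*x + 1) dx. Term by term:
    ∫_0^5 9*x^4 dx = 5625;  ∫_0^5 12*x^3 dx = 1875;  ∫_0^5 10*x^2 dx = 1250/3;
    ∫_0^5 4*x dx = 50;  ∫_0^5 1 dx = 5.
  Sum: 5625 + 1875 + 1250/3 + 50 + 5 = 23915/3.
Adding: ||u||_{H^1}^2 = 260375/14 + 23915/3 = 1115935/42.


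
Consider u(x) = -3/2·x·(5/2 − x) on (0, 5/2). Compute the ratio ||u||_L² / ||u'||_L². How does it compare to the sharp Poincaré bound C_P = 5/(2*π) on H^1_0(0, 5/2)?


||u||_L² / ||u'||_L² = sqrt(10)/4 < C_P = 5/(2*π).

u(x) = -3/2·x·(5/2 − x), so u'(x) = 3*x - 15/4.
u(x) = -3/2·x·(5/2 − x) vanishes at x = 0 and x = 5/2, so u ∈ H^1_0(0, 5/2). Differentiate via the product rule and integrate the resulting polynomials term by term.
  ∫_0^5/2 u² dx = ∫_0^5/2 (9*x^4/4 - 45*x^3/4 + 225*x^2/16) dx. Term by term:
    ∫_0^5/2 9*x^4/4 dx = 5625/128;  ∫_0^5/2 -45*x^3/4 dx = -28125/256;  ∫_0^5/2 225*x^2/16 dx = 9375/128.
  Sum: 5625/128 − 28125/256 + 9375/128 = 1875/256.
  ∫_0^5/2 (u')² dx = ∫_0^5/2 (9*x^2 - 45*x/2 + 225/16) dx. Term by term:
    ∫_0^5/2 9*x^2 dx = 375/8;  ∫_0^5/2 -45*x/2 dx = -1125/16;  ∫_0^5/2 225/16 dx = 1125/32.
  Sum: 375/8 − 1125/16 + 1125/32 = 375/32.
∫_0^5/2 u² dx = 1875/256, so ||u||_L² = 25*sqrt(3)/16.
∫_0^5/2 (u')² dx = 375/32, so ||u'||_L² = 5*sqrt(30)/8.
Ratio ||u||_L² / ||u'||_L² = sqrt(10)/4.
Sharp Poincaré constant on H^1_0(0, 5/2) is C_P = L/π = 5/(2*π), achieved by sin(2*π/5·x).
A polynomial bump cannot attain the sharp Poincaré constant (only the first sine eigenfunction does), so the ratio is strictly less than C_P, consistent with ||u||_L² ≤ C_P ||u'||_L².


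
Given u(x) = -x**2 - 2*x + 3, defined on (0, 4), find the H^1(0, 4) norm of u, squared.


||u||_{H^1}^2 = 7852/15

The H^1 norm (squared) on an interval (0, L) is
  ||u||_{H^1}^2 = ∫_0^L u(x)^2 dx + ∫_0^L u'(x)^2 dx.
Compute u'(x) = -2*x - 2.
Then u(x)^2 = x**4 + 4*x**3 - 2*x**2 - 12*x + 9 and u'(x)^2 = 4*x**2 + 8*x + 4.
Integrate each monomial from 0 to 4 using ∫_0^4 c·x^n dx = c·4^(n+1)/(n+1):
  ∫_0^4 u(x)^2 dx = ∫_0^4 (x^4 + 4*x^3 - 2*x^2 - 12*x + 9) dx. Term by term:
    ∫_0^4 x^4 dx = 1024/5;  ∫_0^4 4*x^3 dx = 256;  ∫_0^4 -2*x^2 dx = -128/3;
    ∫_0^4 -12*x dx = -96;  ∫_0^4 9 dx = 36.
  Sum: 1024/5 + 256 − 128/3 − 96 + 36 = 5372/15.
  ∫_0^4 u'(x)^2 dx = ∫_0^4 (4*x^2 + 8*x + 4) dx. Term by term:
    ∫_0^4 4*x^2 dx = 256/3;  ∫_0^4 8*x dx = 64;  ∫_0^4 4 dx = 16.
  Sum: 256/3 + 64 + 16 = 496/3.
Adding: ||u||_{H^1}^2 = 5372/15 + 496/3 = 7852/15.


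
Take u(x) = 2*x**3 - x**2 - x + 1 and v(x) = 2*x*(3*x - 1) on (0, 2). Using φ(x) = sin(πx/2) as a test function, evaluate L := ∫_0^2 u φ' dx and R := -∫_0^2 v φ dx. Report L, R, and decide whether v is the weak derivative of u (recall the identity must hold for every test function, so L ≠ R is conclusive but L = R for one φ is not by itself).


LHS = -36/π + 192/π^3, RHS = -40/π + 192/π^3. No, v is not the weak derivative of u.

u(x) = 2*x**3 - x**2 - x + 1, classical derivative u'(x) = 6*x**2 - 2*x - 1.
φ(x) = sin(πx/2), so φ'(x) = π*cos(π*x/2)/2.
Note φ(0) = φ(2) = 0, so the boundary term u·φ vanishes.
LHS = ∫_0^2 u(x) φ'(x) dx = ∫_0^2 (π*x^3*cos(π*x/2) - π*x^2*cos(π*x/2)/2 - π*x*cos(π*x/2)/2 + π*cos(π*x/2)/2) dx. Term by term:
  ∫_0^2 π*cos(π*x/2)/2 dx = 0;  ∫_0^2 π*x^3*cos(π*x/2) dx = -48/π + 192/π^3;  ∫_0^2 -π*x*cos(π*x/2)/2 dx = 4/π;
  ∫_0^2 -π*x^2*cos(π*x/2)/2 dx = 8/π.
Sum: 0 + -48/π + 192/π^3 + 4/π + 8/π = -36/π + 192/π^3.
So LHS = -36/π + 192/π^3.
∫_0^2 v(x) φ(x) dx = ∫_0^2 (6*x^2*sin(π*x/2) - 2*x*sin(π*x/2)) dx. Term by term:
  ∫_0^2 -2*x*sin(π*x/2) dx = -8/π;  ∫_0^2 6*x^2*sin(π*x/2) dx = -192/π^3 + 48/π.
Sum: -8/π + -192/π^3 + 48/π = -192/π^3 + 40/π.
So RHS = -∫_0^2 v(x) φ(x) dx = -40/π + 192/π^3.
LHS − RHS = 4/π ≠ 0, so the identity fails.
(For a valid weak derivative the identity must hold for EVERY test function, in particular this one. The failure shows v is NOT the weak derivative of u.)
Correct weak derivative would be u'(x) = 6*x**2 - 2*x - 1.


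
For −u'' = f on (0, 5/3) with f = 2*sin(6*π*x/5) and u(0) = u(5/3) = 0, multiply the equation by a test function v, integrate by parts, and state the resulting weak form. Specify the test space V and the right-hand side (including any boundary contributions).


V = H^1_0(0, 5/3) (so v(0) = v(5/3) = 0); weak form: ∫_0^5/3 u'v' dx = ∫_0^5/3 (2*sin(6*π*x/5)) v dx for all v ∈ V.

Multiply both sides by a test function v and integrate from 0 to 5/3:
  ∫_0^5/3 −u''(x) v(x) dx = ∫_0^5/3 f(x) v(x) dx.
Integrate the LHS by parts once:
  ∫_0^5/3 −u'' v dx = −[u'(x) v(x)]_0^5/3 + ∫_0^5/3 u'(x) v'(x) dx.
Thus ∫_0^5/3 u'(x) v'(x) dx = ∫_0^5/3 f(x) v(x) dx + [u'(x) v(x)]_0^5/3.
Choose V so that boundary terms are either known or forced to vanish.
u is Dirichlet: u(0) = u(5/3) = 0. Let V = H^1_0(0, 5/3); then v(0) = v(5/3) = 0, and [u' v]_0^5/3 = 0.
Weak formulation: find u (satisfying any essential BC) such that ∫_0^5/3 u'(x) v'(x) dx = ∫_0^5/3 f v dx for all v ∈ V.
Substituting f(x) = 2*sin(6*π*x/5), the right-hand side is ∫_0^5/3 (2*sin(6*π*x/5)) v dx.


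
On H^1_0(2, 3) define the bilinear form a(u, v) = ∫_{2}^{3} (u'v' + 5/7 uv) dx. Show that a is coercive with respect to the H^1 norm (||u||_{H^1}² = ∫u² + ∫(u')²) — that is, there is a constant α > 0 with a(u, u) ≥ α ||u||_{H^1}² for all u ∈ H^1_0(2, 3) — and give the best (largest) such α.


α = (5/7 + π^2)/(1 + π^2)

Coercivity of a(·,·) on H^1_0(2, 3) means a(u, u) ≥ α ||u||_{H^1}² for every u ∈ H^1_0.
The interval has length L = 1, and Poincaré/coercivity depend only on L. Here a(u, u) = ∫(u')² + (5/7)·∫u².
Here 0 < c = 5/7 < 1. The condition a(u,u) ≥ α||u||_{H^1}² reads (1−α)∫(u')² ≥ (α−c)∫u². Any admissible α is ≤ 1 (rapidly oscillating u have ∫u²/∫(u')² → 0), and α = 1 would force 0 ≥ (1−c)∫u², impossible since c < 1; so 1−α > 0. By the sharp Poincaré inequality on H^1_0 of an interval of length L, ∫(u')² ≥ (π/L)²∫u² with equality for the first sine mode sin(π(x−x₀)/L) (x₀ the left endpoint), so the inequality holds for all u iff (1−α)(π/L)² ≥ α − c, i.e. α ≤ ((π/L)² + c)/((π/L)² + 1) = (1 + c(L/π)²)/(1 + (L/π)²). With (π/L)² = π^2 and c = 5/7, the largest admissible constant is α = ((π/L)² + c)/((π/L)² + 1).
Simplifying, α = (5/7 + π^2)/(1 + π^2).


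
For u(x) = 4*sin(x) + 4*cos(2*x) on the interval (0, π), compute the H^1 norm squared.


||u||_{H^1(0,π)}^2 = -320/3 + 56*π

u'(x) = -8*sin(2*x) + 4*cos(x).
Expand u² and (u')² and integrate term by term on (0, π), using: for integers n ≥ 1, ∫_0^π sin²(nx) dx = ∫_0^π cos²(nx) dx = π/2; for n ≠ n', ∫_0^π sin(nx)sin(n'x) dx = ∫_0^π cos(nx)cos(n'x) dx = 0; and by product-to-sum, ∫_0^π sin(nx)cos(n'x) dx = ½∫_0^π [sin((n+n')x) + sin((n−n')x)] dx, which is 0 when n+n' is even and 2n/(n²−n'²) when n+n' is odd (it need not vanish on (0, π)).
  u² squared terms: (4)²·∫cos(2x)² dx = 16·π/2 = 8*π;  (4)²·∫sin(x)² dx = 16·π/2 = 8*π.
  u² cross terms: 2·(4)·(4)·∫cos(2x)·sin(x) dx = 32·(-2/3) = -64/3.
  So ∫_0^π u² dx = 8*π + 8*π − 64/3 = -64/3 + 16*π.
  (u')² squared terms: (-8)²·∫sin(2x)² dx = 64·π/2 = 32*π;  (4)²·∫cos(x)² dx = 16·π/2 = 8*π.
  (u')² cross terms: 2·(-8)·(4)·∫sin(2x)·cos(x) dx = -64·(4/3) = -256/3.
  So ∫_0^π (u')² dx = 32*π + 8*π − 256/3 = -256/3 + 40*π.
||u||_{H^1}^2 = (-64/3 + 16*π) + (-256/3 + 40*π) = -320/3 + 56*π.


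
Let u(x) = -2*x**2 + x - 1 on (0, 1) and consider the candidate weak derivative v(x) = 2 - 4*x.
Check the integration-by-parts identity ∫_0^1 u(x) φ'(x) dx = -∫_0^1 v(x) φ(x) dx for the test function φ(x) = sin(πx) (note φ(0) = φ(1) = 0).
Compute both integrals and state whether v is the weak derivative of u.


LHS = 2/π, RHS = 0. No, v is not the weak derivative of u.

u(x) = -2*x**2 + x - 1, classical derivative u'(x) = 1 - 4*x.
φ(x) = sin(πx), so φ'(x) = π*cos(π*x).
Note φ(0) = φ(1) = 0, so the boundary term u·φ vanishes.
LHS = ∫_0^1 u(x) φ'(x) dx = ∫_0^1 (-2*π*x^2*cos(π*x) + π*x*cos(π*x) - π*cos(π*x)) dx. Term by term:
  ∫_0^1 -π*cos(π*x) dx = 0;  ∫_0^1 π*x*cos(π*x) dx = -2/π;  ∫_0^1 -2*π*x^2*cos(π*x) dx = 4/π.
Sum: 0 − 2/π + 4/π = 2/π.
So LHS = 2/π.
∫_0^1 v(x) φ(x) dx = ∫_0^1 (-4*x*sin(π*x) + 2*sin(π*x)) dx. Term by term:
  ∫_0^1 2*sin(π*x) dx = 4/π;  ∫_0^1 -4*x*sin(π*x) dx = -4/π.
Sum: 4/π − 4/π = 0.
So RHS = -∫_0^1 v(x) φ(x) dx = 0.
LHS − RHS = 2/π ≠ 0, so the identity fails.
(For a valid weak derivative the identity must hold for EVERY test function, in particular this one. The failure shows v is NOT the weak derivative of u.)
Correct weak derivative would be u'(x) = 1 - 4*x.


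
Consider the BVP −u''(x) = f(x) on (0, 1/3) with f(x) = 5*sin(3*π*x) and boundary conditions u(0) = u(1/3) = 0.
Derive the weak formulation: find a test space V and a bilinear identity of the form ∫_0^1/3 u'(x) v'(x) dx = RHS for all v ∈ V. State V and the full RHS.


V = H^1_0(0, 1/3) (so v(0) = v(1/3) = 0); weak form: ∫_0^1/3 u'v' dx = ∫_0^1/3 (5*sin(3*π*x)) v dx for all v ∈ V.

Multiply both sides by a test function v and integrate from 0 to 1/3:
  ∫_0^1/3 −u''(x) v(x) dx = ∫_0^1/3 f(x) v(x) dx.
Integrate the LHS by parts once:
  ∫_0^1/3 −u'' v dx = −[u'(x) v(x)]_0^1/3 + ∫_0^1/3 u'(x) v'(x) dx.
Thus ∫_0^1/3 u'(x) v'(x) dx = ∫_0^1/3 f(x) v(x) dx + [u'(x) v(x)]_0^1/3.
Choose V so that boundary terms are either known or forced to vanish.
u is Dirichlet: u(0) = u(1/3) = 0. Let V = H^1_0(0, 1/3); then v(0) = v(1/3) = 0, and [u' v]_0^1/3 = 0.
Weak formulation: find u (satisfying any essential BC) such that ∫_0^1/3 u'(x) v'(x) dx = ∫_0^1/3 f v dx for all v ∈ V.
Substituting f(x) = 5*sin(3*π*x), the right-hand side is ∫_0^1/3 (5*sin(3*π*x)) v dx.


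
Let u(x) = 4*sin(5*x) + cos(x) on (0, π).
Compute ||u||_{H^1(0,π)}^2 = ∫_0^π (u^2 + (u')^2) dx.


||u||_{H^1(0,π)}^2 = 209*π

u'(x) = -sin(x) + 20*cos(5*x).
Expand u² and (u')² and integrate term by term on (0, π), using: for integers n ≥ 1, ∫_0^π sin²(nx) dx = ∫_0^π cos²(nx) dx = π/2; for n ≠ n', ∫_0^π sin(nx)sin(n'x) dx = ∫_0^π cos(nx)cos(n'x) dx = 0; and by product-to-sum, ∫_0^π sin(nx)cos(n'x) dx = ½∫_0^π [sin((n+n')x) + sin((n−n')x)] dx, which is 0 when n+n' is even and 2n/(n²−n'²) when n+n' is odd (it need not vanish on (0, π)).
  u² squared terms: (4)²·∫sin(5x)² dx = 16·π/2 = 8*π;  (1)²·∫cos(x)² dx = 1·π/2 = π/2.
  u² cross terms: 2·(4)·(1)·∫sin(5x)·cos(x) dx = 8·(0) = 0.
  So ∫_0^π u² dx = 8*π + π/2 + 0 = 17*π/2.
  (u')² squared terms: (-1)²·∫sin(x)² dx = 1·π/2 = π/2;  (20)²·∫cos(5x)² dx = 400·π/2 = 200*π.
  (u')² cross terms: 2·(-1)·(20)·∫sin(x)·cos(5x) dx = -40·(0) = 0.
  So ∫_0^π (u')² dx = π/2 + 200*π + 0 = 401*π/2.
||u||_{H^1}^2 = (17*π/2) + (401*π/2) = 209*π.


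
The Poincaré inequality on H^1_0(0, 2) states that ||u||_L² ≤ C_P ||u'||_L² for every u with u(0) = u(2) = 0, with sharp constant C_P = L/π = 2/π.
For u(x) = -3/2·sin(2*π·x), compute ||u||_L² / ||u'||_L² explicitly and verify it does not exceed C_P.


||u||_L² / ||u'||_L² = 1/(2*π) < C_P = 2/π.

u(x) = -3/2·sin(2*π·x), so u'(x) = -3*π*cos(2*π*x).
Writing u(x) = A·sin(kπx/L) with A = -3/2 and k = 4, use ∫_0^L sin²(kπx/L) dx = L/2 and ∫_0^L cos²(kπx/L) dx = L/2.
u² = 9/4·sin²(2*π·x) and (u')² = 9*π^2·cos²(2*π·x), and each of sin², cos² integrates to L/2 = 1 over (0, 2).
∫_0^2 u² dx = 9/4, so ||u||_L² = 3/2.
∫_0^2 (u')² dx = 9*π^2, so ||u'||_L² = 3*π.
Ratio ||u||_L² / ||u'||_L² = 1/(2*π).
Sharp Poincaré constant on H^1_0(0, 2) is C_P = L/π = 2/π, achieved by sin(π/2·x).
This is the k = 4 harmonic; the ratio L/(kπ) is strictly less than C_P = L/π, consistent with the sharp inequality ||u||_L² ≤ C_P ||u'||_L².


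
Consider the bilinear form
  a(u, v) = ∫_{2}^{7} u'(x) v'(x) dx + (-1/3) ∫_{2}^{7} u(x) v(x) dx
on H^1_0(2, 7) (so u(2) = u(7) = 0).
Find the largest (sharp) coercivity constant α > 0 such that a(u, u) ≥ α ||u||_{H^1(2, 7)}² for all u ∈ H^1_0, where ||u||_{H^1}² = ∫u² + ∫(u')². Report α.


α = (-25/3 + π^2)/(π^2 + 25)

Coercivity of a(·,·) on H^1_0(2, 7) means a(u, u) ≥ α ||u||_{H^1}² for every u ∈ H^1_0.
The interval has length L = 5, and Poincaré/coercivity depend only on L. Here a(u, u) = ∫(u')² + (-1/3)·∫u².
Here c = -1/3 < 0 with |c| < (π/L)² = π^2/25, so coercivity still holds. The condition a(u,u) ≥ α||u||_{H^1}² reads (1−α)∫(u')² ≥ (α−c)∫u². Any admissible α is ≤ 1 (rapidly oscillating u have ∫u²/∫(u')² → 0), and α = 1 would force 0 ≥ (1−c)∫u², impossible since c < 1; so 1−α > 0. By the sharp Poincaré inequality on H^1_0 of an interval of length L, ∫(u')² ≥ (π/L)²∫u² with equality for the first sine mode sin(π(x−x₀)/L) (x₀ the left endpoint), so the inequality holds for all u iff (1−α)(π/L)² ≥ α − c, i.e. α ≤ ((π/L)² + c)/((π/L)² + 1) = (1 + c(L/π)²)/(1 + (L/π)²). (Direct route, valid since c ≤ 0: Poincaré gives c∫u² ≥ c(L/π)²∫(u')², so a(u,u) ≥ (1 + c(L/π)²)∫(u')², while ||u||_{H^1}² ≤ (1 + (L/π)²)∫(u')²; dividing yields the same α.) With (π/L)² = π^2/25 and c = -1/3, the largest admissible constant is α = ((π/L)² + c)/((π/L)² + 1).
Simplifying, α = (-25/3 + π^2)/(π^2 + 25).


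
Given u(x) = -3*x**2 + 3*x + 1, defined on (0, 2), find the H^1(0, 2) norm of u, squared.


||u||_{H^1}^2 = 248/5

The H^1 norm (squared) on an interval (0, L) is
  ||u||_{H^1}^2 = ∫_0^L u(x)^2 dx + ∫_0^L u'(x)^2 dx.
Compute u'(x) = 3 - 6*x.
Then u(x)^2 = 9*x**4 - 18*x**3 + 3*x**2 + 6*x + 1 and u'(x)^2 = 36*x**2 - 36*x + 9.
Integrate each monomial from 0 to 2 using ∫_0^2 c·x^n dx = c·2^(n+1)/(n+1):
  ∫_0^2 u(x)^2 dx = ∫_0^2 (9*x^4 - 18*x^3 + 3*x^2 + 6*x + 1) dx. Term by term:
    ∫_0^2 9*x^4 dx = 288/5;  ∫_0^2 -18*x^3 dx = -72;  ∫_0^2 3*x^2 dx = 8;
    ∫_0^2 6*x dx = 12;  ∫_0^2 1 dx = 2.
  Sum: 288/5 − 72 + 8 + 12 + 2 = 38/5.
  ∫_0^2 u'(x)^2 dx = ∫_0^2 (36*x^2 - 36*x + 9) dx. Term by term:
    ∫_0^2 36*x^2 dx = 96;  ∫_0^2 -36*x dx = -72;  ∫_0^2 9 dx = 18.
  Sum: 96 − 72 + 18 = 42.
Adding: ||u||_{H^1}^2 = 38/5 + 42 = 248/5.


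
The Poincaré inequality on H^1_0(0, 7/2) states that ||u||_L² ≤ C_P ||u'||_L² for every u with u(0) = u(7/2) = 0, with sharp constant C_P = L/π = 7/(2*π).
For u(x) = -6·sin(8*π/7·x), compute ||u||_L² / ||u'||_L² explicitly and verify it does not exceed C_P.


||u||_L² / ||u'||_L² = 7/(8*π) < C_P = 7/(2*π).

u(x) = -6·sin(8*π/7·x), so u'(x) = -48*π*cos(8*π*x/7)/7.
Writing u(x) = A·sin(kπx/L) with A = -6 and k = 4, use ∫_0^L sin²(kπx/L) dx = L/2 and ∫_0^L cos²(kπx/L) dx = L/2.
u² = 36·sin²(8*π/7·x) and (u')² = 2304*π^2/49·cos²(8*π/7·x), and each of sin², cos² integrates to L/2 = 7/4 over (0, 7/2).
∫_0^7/2 u² dx = 63, so ||u||_L² = 3*sqrt(7).
∫_0^7/2 (u')² dx = 576*π^2/7, so ||u'||_L² = 24*sqrt(7)*π/7.
Ratio ||u||_L² / ||u'||_L² = 7/(8*π).
Sharp Poincaré constant on H^1_0(0, 7/2) is C_P = L/π = 7/(2*π), achieved by sin(2*π/7·x).
This is the k = 4 harmonic; the ratio L/(kπ) is strictly less than C_P = L/π, consistent with the sharp inequality ||u||_L² ≤ C_P ||u'||_L².
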